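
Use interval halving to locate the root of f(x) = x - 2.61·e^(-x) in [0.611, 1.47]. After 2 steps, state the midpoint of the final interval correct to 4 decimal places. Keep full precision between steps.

0.9331

f(0.611000) = -0.805728, f(1.470000) = 0.869894 (opposite signs)
step 1: m = 1.040500, f(m) = 0.118444 > 0 → root in [0.611000, 1.040500]
step 2: m = 0.825750, f(m) = -0.317186 < 0 → root in [0.825750, 1.040500]
Midpoint of [0.825750, 1.040500] = 0.933125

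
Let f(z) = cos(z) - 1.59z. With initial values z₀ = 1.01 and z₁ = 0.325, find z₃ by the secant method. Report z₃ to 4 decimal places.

Secant update: z_(k+1) = z_k − f(z_k)·(z_k − z_(k-1))/(f(z_k) − f(z_(k-1))).
f(z_0) = -1.074039, f(z_1) = 0.430901
z_2 = 0.325000 - (0.430901)·(0.325000 - 1.010000)/(0.430901 - (-1.074039)) = 0.521132; f(z_2) = 0.038656
z_3 = 0.521132 - (0.038656)·(0.521132 - 0.325000)/(0.038656 - (0.430901)) = 0.540461; f(z_3) = -0.001862

0.5405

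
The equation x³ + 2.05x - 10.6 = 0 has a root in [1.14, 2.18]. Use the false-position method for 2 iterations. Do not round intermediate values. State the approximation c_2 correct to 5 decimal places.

f(1.140000) = -6.781456, f(2.180000) = 4.229232
step 1: c = 1.780533, f(c) = -1.305082 < 0 → new bracket [1.780533, 2.180000]
step 2: c = 1.874734, f(c) = -0.167801 < 0 → new bracket [1.874734, 2.180000]

1.87473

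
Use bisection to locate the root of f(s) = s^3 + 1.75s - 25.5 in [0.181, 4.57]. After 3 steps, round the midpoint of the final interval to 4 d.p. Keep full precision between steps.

2.6498

f(0.181000) = -25.177320, f(4.570000) = 77.941493 (opposite signs)
step 1: m = 2.375500, f(m) = -7.937928 < 0 → root in [2.375500, 4.570000]
step 2: m = 3.472750, f(m) = 22.458652 > 0 → root in [2.375500, 3.472750]
step 3: m = 2.924125, f(m) = 4.619970 > 0 → root in [2.375500, 2.924125]
Midpoint of [2.375500, 2.924125] = 2.649813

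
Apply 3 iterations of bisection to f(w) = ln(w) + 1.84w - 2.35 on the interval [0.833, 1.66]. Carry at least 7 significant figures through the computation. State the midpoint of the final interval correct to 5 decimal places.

1.19481

f(0.833000) = -1.000002, f(1.660000) = 1.211218 (opposite signs)
step 1: m = 1.246500, f(m) = 0.163900 > 0 → root in [0.833000, 1.246500]
step 2: m = 1.039750, f(m) = -0.397880 < 0 → root in [1.039750, 1.246500]
step 3: m = 1.143125, f(m) = -0.112884 < 0 → root in [1.143125, 1.246500]
Midpoint of [1.143125, 1.246500] = 1.194812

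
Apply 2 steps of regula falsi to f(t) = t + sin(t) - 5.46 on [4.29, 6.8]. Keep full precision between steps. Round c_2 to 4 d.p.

False-position update: c = (a·f(b) − b·f(a))/(f(b) − f(a)); replace the endpoint whose sign matches f(c).
f(4.290000) = -2.082112, f(6.800000) = 1.834113
step 1: c = 5.624474, f(c) = -0.447624 < 0 → new bracket [5.624474, 6.800000]
step 2: c = 5.855085, f(c) = -0.020058 < 0 → new bracket [5.855085, 6.800000]

5.8551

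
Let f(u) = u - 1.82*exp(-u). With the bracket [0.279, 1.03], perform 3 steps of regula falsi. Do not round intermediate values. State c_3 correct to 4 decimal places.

0.8102

False-position update: c = (a·f(b) − b·f(a))/(f(b) − f(a)); replace the endpoint whose sign matches f(c).
f(0.279000) = -1.097903, f(1.030000) = 0.380247
step 1: c = 0.836809, f(c) = 0.048584 > 0 → new bracket [0.279000, 0.836809]
step 2: c = 0.813171, f(c) = 0.006092 > 0 → new bracket [0.279000, 0.813171]
step 3: c = 0.810223, f(c) = 0.000762 > 0 → new bracket [0.279000, 0.810223]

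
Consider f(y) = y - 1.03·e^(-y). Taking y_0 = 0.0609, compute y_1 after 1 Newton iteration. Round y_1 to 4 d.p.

0.5221

f'(y) = 1 + 1.03·e^(-y)
y_0 = 0.060900: f = -0.908245, f' = 1.969145 → y_1 = 0.060900 - (-0.908245)/(1.969145) = 0.522138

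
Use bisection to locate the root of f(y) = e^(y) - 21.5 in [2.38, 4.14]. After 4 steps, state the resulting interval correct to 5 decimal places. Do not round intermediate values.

[3.04000, 3.15000]

f(2.380000) = -10.695097, f(4.140000) = 41.302821 (opposite signs)
step 1: m = 3.260000, f(m) = 4.549537 > 0 → root in [2.380000, 3.260000]
step 2: m = 2.820000, f(m) = -4.723149 < 0 → root in [2.820000, 3.260000]
step 3: m = 3.040000, f(m) = -0.594757 < 0 → root in [3.040000, 3.260000]
step 4: m = 3.150000, f(m) = 1.836065 > 0 → root in [3.040000, 3.150000]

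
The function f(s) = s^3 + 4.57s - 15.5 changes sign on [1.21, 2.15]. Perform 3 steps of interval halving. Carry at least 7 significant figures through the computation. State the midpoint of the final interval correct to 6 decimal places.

1.856250

f(1.210000) = -8.198739, f(2.150000) = 4.263875 (opposite signs)
step 1: m = 1.680000, f(m) = -3.080768 < 0 → root in [1.680000, 2.150000]
step 2: m = 1.915000, f(m) = 0.274286 > 0 → root in [1.680000, 1.915000]
step 3: m = 1.797500, f(m) = -1.477691 < 0 → root in [1.797500, 1.915000]
Midpoint of [1.797500, 1.915000] = 1.856250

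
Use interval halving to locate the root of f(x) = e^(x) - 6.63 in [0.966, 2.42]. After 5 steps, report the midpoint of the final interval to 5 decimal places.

1.89747

f(0.966000) = -4.002586, f(2.420000) = 4.615859 (opposite signs)
step 1: m = 1.693000, f(m) = -1.194236 < 0 → root in [1.693000, 2.420000]
step 2: m = 2.056500, f(m) = 1.188557 > 0 → root in [1.693000, 2.056500]
step 3: m = 1.874750, f(m) = -0.110811 < 0 → root in [1.874750, 2.056500]
step 4: m = 1.965625, f(m) = 0.509373 > 0 → root in [1.874750, 1.965625]
step 5: m = 1.920187, f(m) = 0.192238 > 0 → root in [1.874750, 1.920187]
Midpoint of [1.874750, 1.920187] = 1.897469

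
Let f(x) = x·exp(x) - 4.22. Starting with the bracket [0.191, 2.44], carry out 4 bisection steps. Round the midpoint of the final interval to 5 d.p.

f(0.191000) = -3.988802, f(2.440000) = 23.774219 (opposite signs)
step 1: m = 1.315500, f(m) = 0.682360 > 0 → root in [0.191000, 1.315500]
step 2: m = 0.753250, f(m) = -2.620179 < 0 → root in [0.753250, 1.315500]
step 3: m = 1.034375, f(m) = -1.309944 < 0 → root in [1.034375, 1.315500]
step 4: m = 1.174937, f(m) = -0.415622 < 0 → root in [1.174937, 1.315500]
Midpoint of [1.174937, 1.315500] = 1.245219

1.24522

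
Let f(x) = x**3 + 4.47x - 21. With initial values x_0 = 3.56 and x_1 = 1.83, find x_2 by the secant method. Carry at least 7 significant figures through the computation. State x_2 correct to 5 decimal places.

2.07776

f(x_0) = 40.031216, f(x_1) = -6.691413
x_2 = 1.830000 - (-6.691413)·(1.830000 - 3.560000)/(-6.691413 - (40.031216)) = 2.077763; f(x_2) = -2.742488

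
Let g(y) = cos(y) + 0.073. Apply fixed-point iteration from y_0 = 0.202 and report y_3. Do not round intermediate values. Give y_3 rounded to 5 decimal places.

y_1 = g(0.202000) = 1.052667
y_2 = g(1.052667) = 0.568256
y_3 = g(0.568256) = 0.915841

0.91584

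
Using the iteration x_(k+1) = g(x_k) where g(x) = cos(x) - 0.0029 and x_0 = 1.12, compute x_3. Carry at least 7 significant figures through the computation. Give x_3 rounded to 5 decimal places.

x_1 = g(1.120000) = 0.432782
x_2 = g(0.432782) = 0.904902
x_3 = g(0.904902) = 0.614862

0.61486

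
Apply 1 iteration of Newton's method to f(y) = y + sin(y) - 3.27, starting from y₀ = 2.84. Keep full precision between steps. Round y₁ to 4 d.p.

f'(y) = 1 + cos(y)
y_0 = 2.840000: f = -0.132959, f' = 0.045135 → y_1 = 2.840000 - (-0.132959)/(0.045135) = 5.785774

5.7858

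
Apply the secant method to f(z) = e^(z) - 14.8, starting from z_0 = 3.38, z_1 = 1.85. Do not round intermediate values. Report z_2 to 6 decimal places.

f(z_0) = 14.570771, f(z_1) = -8.440180
z_2 = 1.850000 - (-8.440180)·(1.850000 - 3.380000)/(-8.440180 - (14.570771)) = 2.411188; f(z_2) = -3.652801

2.411188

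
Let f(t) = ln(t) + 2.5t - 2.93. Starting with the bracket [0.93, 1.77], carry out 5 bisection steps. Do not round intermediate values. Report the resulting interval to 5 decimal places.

[1.11375, 1.14000]

f(0.930000) = -0.677571, f(1.770000) = 2.065980 (opposite signs)
step 1: m = 1.350000, f(m) = 0.745105 > 0 → root in [0.930000, 1.350000]
step 2: m = 1.140000, f(m) = 0.051028 > 0 → root in [0.930000, 1.140000]
step 3: m = 1.035000, f(m) = -0.308099 < 0 → root in [1.035000, 1.140000]
step 4: m = 1.087500, f(m) = -0.127369 < 0 → root in [1.087500, 1.140000]
step 5: m = 1.113750, f(m) = -0.037892 < 0 → root in [1.113750, 1.140000]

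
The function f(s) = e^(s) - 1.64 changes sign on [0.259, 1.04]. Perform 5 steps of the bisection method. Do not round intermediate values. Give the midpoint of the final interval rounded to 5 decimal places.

0.49086

f(0.259000) = -0.344366, f(1.040000) = 1.189217 (opposite signs)
step 1: m = 0.649500, f(m) = 0.274583 > 0 → root in [0.259000, 0.649500]
step 2: m = 0.454250, f(m) = -0.065008 < 0 → root in [0.454250, 0.649500]
step 3: m = 0.551875, f(m) = 0.096506 > 0 → root in [0.454250, 0.551875]
step 4: m = 0.503062, f(m) = 0.013778 > 0 → root in [0.454250, 0.503062]
step 5: m = 0.478656, f(m) = -0.026096 < 0 → root in [0.478656, 0.503062]
Midpoint of [0.478656, 0.503062] = 0.490859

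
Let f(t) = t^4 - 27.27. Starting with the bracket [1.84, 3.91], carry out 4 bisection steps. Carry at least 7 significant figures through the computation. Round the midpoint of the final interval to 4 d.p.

f(1.840000) = -15.807713, f(3.910000) = 206.456002 (opposite signs)
step 1: m = 2.875000, f(m) = 41.050557 > 0 → root in [1.840000, 2.875000]
step 2: m = 2.357500, f(m) = 3.619210 > 0 → root in [1.840000, 2.357500]
step 3: m = 2.098750, f(m) = -7.868164 < 0 → root in [2.098750, 2.357500]
step 4: m = 2.228125, f(m) = -2.623333 < 0 → root in [2.228125, 2.357500]
Midpoint of [2.228125, 2.357500] = 2.292813

2.2928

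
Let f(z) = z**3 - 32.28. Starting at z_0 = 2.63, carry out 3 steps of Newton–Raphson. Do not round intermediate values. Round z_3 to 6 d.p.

Newton update: z ← z − f(z)/f'(z).
f'(z) = 3z**2
z_0 = 2.630000: f = -14.088553, f' = 20.750700 → z_1 = 2.630000 - (-14.088553)/(20.750700) = 3.308944
z_1 = 3.308944: f = 3.949977, f' = 32.847321 → z_2 = 3.308944 - (3.949977)/(32.847321) = 3.188691
z_2 = 3.188691: f = 0.141810, f' = 30.503248 → z_3 = 3.188691 - (0.141810)/(30.503248) = 3.184042

3.184042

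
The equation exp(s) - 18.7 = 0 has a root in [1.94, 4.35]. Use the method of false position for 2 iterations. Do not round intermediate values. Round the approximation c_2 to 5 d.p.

f(1.940000) = -11.741249, f(4.350000) = 58.778463
step 1: c = 2.341255, f(c) = -8.305723 < 0 → new bracket [2.341255, 4.350000]
step 2: c = 2.589959, f(c) = -5.370776 < 0 → new bracket [2.589959, 4.350000]

2.58996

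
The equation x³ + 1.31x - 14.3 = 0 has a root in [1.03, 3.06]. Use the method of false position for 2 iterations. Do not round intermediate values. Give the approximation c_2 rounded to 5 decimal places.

2.12317

False-position update: c = (a·f(b) − b·f(a))/(f(b) − f(a)); replace the endpoint whose sign matches f(c).
f(1.030000) = -11.857973, f(3.060000) = 18.361216
step 1: c = 1.826570, f(c) = -5.813107 < 0 → new bracket [1.826570, 3.060000]
step 2: c = 2.123168, f(c) = -1.947746 < 0 → new bracket [2.123168, 3.060000]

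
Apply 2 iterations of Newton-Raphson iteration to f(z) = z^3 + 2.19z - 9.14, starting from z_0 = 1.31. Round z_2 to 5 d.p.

Newton update: z ← z − f(z)/f'(z).
f'(z) = 3z^2 + 2.19
z_0 = 1.310000: f = -4.023009, f' = 7.338300 → z_1 = 1.310000 - (-4.023009)/(7.338300) = 1.858221
z_1 = 1.858221: f = 1.345912, f' = 12.548954 → z_2 = 1.858221 - (1.345912)/(12.548954) = 1.750968

1.75097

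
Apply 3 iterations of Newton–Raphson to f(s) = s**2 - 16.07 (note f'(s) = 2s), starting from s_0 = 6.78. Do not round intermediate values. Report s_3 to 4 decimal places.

s_0 = 6.780000: f = 29.898400, f' = 13.560000 → s_1 = 6.780000 - (29.898400)/(13.560000) = 4.575103
s_1 = 4.575103: f = 4.861570, f' = 9.150206 → s_2 = 4.575103 - (4.861570)/(9.150206) = 4.043796
s_2 = 4.043796: f = 0.282287, f' = 8.087592 → s_3 = 4.043796 - (0.282287)/(8.087592) = 4.008892

4.0089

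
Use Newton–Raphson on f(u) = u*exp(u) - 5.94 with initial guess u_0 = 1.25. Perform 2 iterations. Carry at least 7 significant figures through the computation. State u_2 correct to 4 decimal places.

f'(u) = (u+1)*exp(u)
u_0 = 1.250000: f = -1.577071, f' = 7.853272 → u_1 = 1.250000 - (-1.577071)/(7.853272) = 1.450817
u_1 = 1.450817: f = 0.250055, f' = 10.456655 → u_2 = 1.450817 - (0.250055)/(10.456655) = 1.426904

1.4269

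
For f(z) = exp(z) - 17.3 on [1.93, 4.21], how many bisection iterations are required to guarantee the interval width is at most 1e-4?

Initial width b − a = 4.21 − 1.93 = 2.280000.
After n steps the width is (b−a)/2^n; need (b−a)/2^n ≤ 1e-4.
So n ≥ log₂(2.280000/1e-4) = log₂(22800.0000) ≈ 14.4767.
Hence n = 15.

15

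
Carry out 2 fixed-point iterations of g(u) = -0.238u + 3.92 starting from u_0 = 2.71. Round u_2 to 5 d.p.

3.14055

u_1 = g(2.710000) = 3.275020
u_2 = g(3.275020) = 3.140545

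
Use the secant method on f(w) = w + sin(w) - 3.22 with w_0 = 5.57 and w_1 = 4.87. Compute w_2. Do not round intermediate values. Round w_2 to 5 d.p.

Secant update: w_(k+1) = w_k − f(w_k)·(w_k − w_(k-1))/(f(w_k) − f(w_(k-1))).
f(w_0) = 1.695754, f(w_1) = 0.662395
w_2 = 4.870000 - (0.662395)·(4.870000 - 5.570000)/(0.662395 - (1.695754)) = 4.421292; f(w_2) = 0.243362

4.42129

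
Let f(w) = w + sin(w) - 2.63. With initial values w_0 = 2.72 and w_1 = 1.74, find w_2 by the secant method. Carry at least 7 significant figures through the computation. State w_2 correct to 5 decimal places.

Secant update: w_(k+1) = w_k − f(w_k)·(w_k − w_(k-1))/(f(w_k) − f(w_(k-1))).
f(w_0) = 0.499214, f(w_1) = 0.095719
w_2 = 1.740000 - (0.095719)·(1.740000 - 2.720000)/(0.095719 - (0.499214)) = 1.507519; f(w_2) = -0.124482

1.50752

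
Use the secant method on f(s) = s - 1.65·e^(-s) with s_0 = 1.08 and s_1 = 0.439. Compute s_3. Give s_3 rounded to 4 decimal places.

0.7682

Secant update: s_(k+1) = s_k − f(s_k)·(s_k − s_(k-1))/(f(s_k) − f(s_(k-1))).
f(s_0) = 0.519667, f(s_1) = -0.624723
s_2 = 0.439000 - (-0.624723)·(0.439000 - 1.080000)/(-0.624723 - (0.519667)) = 0.788922; f(s_2) = 0.039271
s_3 = 0.788922 - (0.039271)·(0.788922 - 0.439000)/(0.039271 - (-0.624723)) = 0.768227; f(s_3) = 0.002899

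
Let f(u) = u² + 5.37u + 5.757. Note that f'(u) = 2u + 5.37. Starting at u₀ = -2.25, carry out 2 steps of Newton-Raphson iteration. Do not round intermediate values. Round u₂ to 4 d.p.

u_0 = -2.250000: f = -1.263000, f' = 0.870000 → u_1 = -2.250000 - (-1.263000)/(0.870000) = -0.798276
u_1 = -0.798276: f = 2.107503, f' = 3.773448 → u_2 = -0.798276 - (2.107503)/(3.773448) = -1.356784

-1.3568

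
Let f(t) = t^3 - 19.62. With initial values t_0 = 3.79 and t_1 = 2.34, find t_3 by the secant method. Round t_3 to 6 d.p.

2.715097

f(t_0) = 34.819939, f(t_1) = -6.807096
t_2 = 2.340000 - (-6.807096)·(2.340000 - 3.790000)/(-6.807096 - (34.819939)) = 2.577112; f(t_2) = -2.504085
t_3 = 2.577112 - (-2.504085)·(2.577112 - 2.340000)/(-2.504085 - (-6.807096)) = 2.715097; f(t_3) = 0.395026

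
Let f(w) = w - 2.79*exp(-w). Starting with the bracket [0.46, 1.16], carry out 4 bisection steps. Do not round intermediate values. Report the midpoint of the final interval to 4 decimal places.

f(0.460000) = -1.301281, f(1.160000) = 0.285374 (opposite signs)
step 1: m = 0.810000, f(m) = -0.431154 < 0 → root in [0.810000, 1.160000]
step 2: m = 0.985000, f(m) = -0.056895 < 0 → root in [0.985000, 1.160000]
step 3: m = 1.072500, f(m) = 0.117896 > 0 → root in [0.985000, 1.072500]
step 4: m = 1.028750, f(m) = 0.031455 > 0 → root in [0.985000, 1.028750]
Midpoint of [0.985000, 1.028750] = 1.006875

1.0069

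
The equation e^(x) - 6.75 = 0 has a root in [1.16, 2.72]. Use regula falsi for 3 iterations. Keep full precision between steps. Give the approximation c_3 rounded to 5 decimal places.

f(1.160000) = -3.560067, f(2.720000) = 8.430322
step 1: c = 1.623180, f(c) = -1.680817 < 0 → new bracket [1.623180, 2.720000]
step 2: c = 1.805509, f(c) = -0.666935 < 0 → new bracket [1.805509, 2.720000]
step 3: c = 1.872552, f(c) = -0.245127 < 0 → new bracket [1.872552, 2.720000]

1.87255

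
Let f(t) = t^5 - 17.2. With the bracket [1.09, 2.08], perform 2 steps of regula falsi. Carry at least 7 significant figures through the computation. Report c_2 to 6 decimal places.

False-position update: c = (a·f(b) − b·f(a))/(f(b) − f(a)); replace the endpoint whose sign matches f(c).
f(1.090000) = -15.661376, f(2.080000) = 21.732893
step 1: c = 1.504629, f(c) = -9.488343 < 0 → new bracket [1.504629, 2.080000]
step 2: c = 1.679488, f(c) = -3.837583 < 0 → new bracket [1.679488, 2.080000]

1.679488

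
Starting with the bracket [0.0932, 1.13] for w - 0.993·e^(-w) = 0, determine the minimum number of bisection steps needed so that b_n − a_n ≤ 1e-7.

Initial width b − a = 1.13 − 0.0932 = 1.036800.
After n steps the width is (b−a)/2^n; need (b−a)/2^n ≤ 1e-7.
So n ≥ log₂(1.036800/1e-7) = log₂(10368000.0000) ≈ 23.3056.
Hence n = 24.

24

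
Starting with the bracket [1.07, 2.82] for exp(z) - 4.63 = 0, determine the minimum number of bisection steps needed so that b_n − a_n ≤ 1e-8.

Initial width b − a = 2.82 − 1.07 = 1.750000.
After n steps the width is (b−a)/2^n; need (b−a)/2^n ≤ 1e-8.
So n ≥ log₂(1.750000/1e-8) = log₂(175000000.0000) ≈ 27.3828.
Hence n = 28.

28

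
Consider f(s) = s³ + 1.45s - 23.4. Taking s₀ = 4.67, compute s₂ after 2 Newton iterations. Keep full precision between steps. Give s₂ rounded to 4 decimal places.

2.8220

f'(s) = 3s² + 1.45
s_0 = 4.670000: f = 85.219063, f' = 66.876700 → s_1 = 4.670000 - (85.219063)/(66.876700) = 3.395729
s_1 = 3.395729: f = 20.679862, f' = 36.042919 → s_2 = 3.395729 - (20.679862)/(36.042919) = 2.821972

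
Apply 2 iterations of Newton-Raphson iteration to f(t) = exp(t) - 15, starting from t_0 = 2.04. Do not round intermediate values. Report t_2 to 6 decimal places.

Newton update: t ← t − f(t)/f'(t).
f'(t) = exp(t)
t_0 = 2.040000: f = -7.309391, f' = 7.690609 → t_1 = 2.040000 - (-7.309391)/(7.690609) = 2.990431
t_1 = 2.990431: f = 4.894248, f' = 19.894248 → t_2 = 2.990431 - (4.894248)/(19.894248) = 2.744417

2.744417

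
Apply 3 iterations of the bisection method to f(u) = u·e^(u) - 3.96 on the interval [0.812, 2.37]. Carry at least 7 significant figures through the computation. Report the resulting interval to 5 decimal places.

f(0.812000) = -2.131044, f(2.370000) = 21.392820 (opposite signs)
step 1: m = 1.591000, f(m) = 3.849670 > 0 → root in [0.812000, 1.591000]
step 2: m = 1.201500, f(m) = 0.035109 > 0 → root in [0.812000, 1.201500]
step 3: m = 1.006750, f(m) = -1.204835 < 0 → root in [1.006750, 1.201500]

[1.00675, 1.20150]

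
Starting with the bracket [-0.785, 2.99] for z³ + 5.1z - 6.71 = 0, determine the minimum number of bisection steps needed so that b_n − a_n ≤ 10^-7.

Initial width b − a = 2.99 − -0.785 = 3.775000.
After n steps the width is (b−a)/2^n; need (b−a)/2^n ≤ 10^-7.
So n ≥ log₂(3.775000/10^-7) = log₂(37750000.0000) ≈ 25.1700.
Hence n = 26.

26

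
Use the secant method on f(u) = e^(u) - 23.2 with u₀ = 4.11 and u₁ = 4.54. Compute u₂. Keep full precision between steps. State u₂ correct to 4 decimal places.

f(u_0) = 37.746718, f(u_1) = 70.490800
u_2 = 4.540000 - (70.490800)·(4.540000 - 4.110000)/(70.490800 - (37.746718)) = 3.614305; f(u_2) = 13.925523

3.6143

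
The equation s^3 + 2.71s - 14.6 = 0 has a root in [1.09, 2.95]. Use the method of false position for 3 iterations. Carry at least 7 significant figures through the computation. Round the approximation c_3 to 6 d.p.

2.048714

f(1.090000) = -10.351071, f(2.950000) = 19.066875
step 1: c = 1.744464, f(c) = -4.563827 < 0 → new bracket [1.744464, 2.950000]
step 2: c = 1.977291, f(c) = -1.510970 < 0 → new bracket [1.977291, 2.950000]
step 3: c = 2.048714, f(c) = -0.449064 < 0 → new bracket [2.048714, 2.950000]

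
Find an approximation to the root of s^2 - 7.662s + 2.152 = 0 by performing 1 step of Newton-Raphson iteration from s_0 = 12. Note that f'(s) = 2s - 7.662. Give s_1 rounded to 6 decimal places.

Newton update: s ← s − f(s)/f'(s).
s_0 = 12.000000: f = 54.208000, f' = 16.338000 → s_1 = 12.000000 - (54.208000)/(16.338000) = 8.682091

8.682091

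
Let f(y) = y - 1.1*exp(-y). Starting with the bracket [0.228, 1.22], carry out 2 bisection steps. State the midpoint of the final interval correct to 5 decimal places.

f(0.228000) = -0.647737, f(1.220000) = 0.895247 (opposite signs)
step 1: m = 0.724000, f(m) = 0.190710 > 0 → root in [0.228000, 0.724000]
step 2: m = 0.476000, f(m) = -0.207390 < 0 → root in [0.476000, 0.724000]
Midpoint of [0.476000, 0.724000] = 0.600000

0.60000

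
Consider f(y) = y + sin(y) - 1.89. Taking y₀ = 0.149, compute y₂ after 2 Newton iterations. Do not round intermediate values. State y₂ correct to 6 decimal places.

f'(y) = 1 + cos(y)
y_0 = 0.149000: f = -1.592551, f' = 1.988920 → y_1 = 0.149000 - (-1.592551)/(1.988920) = 0.949711
y_1 = 0.949711: f = -0.127041, f' = 1.581918 → y_2 = 0.949711 - (-0.127041)/(1.581918) = 1.030020

1.030020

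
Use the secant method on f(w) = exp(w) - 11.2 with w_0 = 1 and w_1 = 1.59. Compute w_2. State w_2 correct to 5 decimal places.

f(w_0) = -8.481718, f(w_1) = -6.296251
w_2 = 1.590000 - (-6.296251)·(1.590000 - 1.000000)/(-6.296251 - (-8.481718)) = 3.289768; f(w_2) = 15.636650

3.28977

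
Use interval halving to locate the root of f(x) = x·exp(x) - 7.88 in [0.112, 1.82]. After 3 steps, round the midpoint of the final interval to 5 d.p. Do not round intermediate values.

f(0.112000) = -7.754727, f(1.820000) = 3.352782 (opposite signs)
step 1: m = 0.966000, f(m) = -5.341918 < 0 → root in [0.966000, 1.820000]
step 2: m = 1.393000, f(m) = -2.270511 < 0 → root in [1.393000, 1.820000]
step 3: m = 1.606500, f(m) = 0.128936 > 0 → root in [1.393000, 1.606500]
Midpoint of [1.393000, 1.606500] = 1.499750

1.49975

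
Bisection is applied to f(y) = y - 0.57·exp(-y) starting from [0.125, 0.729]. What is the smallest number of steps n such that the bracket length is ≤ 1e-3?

10

Initial width b − a = 0.729 − 0.125 = 0.604000.
After n steps the width is (b−a)/2^n; need (b−a)/2^n ≤ 1e-3.
So n ≥ log₂(0.604000/1e-3) = log₂(604.0000) ≈ 9.2384.
Hence n = 10.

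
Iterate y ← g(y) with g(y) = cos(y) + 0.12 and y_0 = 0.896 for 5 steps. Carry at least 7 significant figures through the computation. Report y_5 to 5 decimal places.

0.79213

y_1 = g(0.896000) = 0.744738
y_2 = g(0.744738) = 0.855265
y_3 = g(0.855265) = 0.776018
y_4 = g(0.776018) = 0.833708
y_5 = g(0.833708) = 0.792135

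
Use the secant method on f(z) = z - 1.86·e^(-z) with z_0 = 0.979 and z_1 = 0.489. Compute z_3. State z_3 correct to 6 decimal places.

0.820491

f(z_0) = 0.280223, f(z_1) = -0.651625
z_2 = 0.489000 - (-0.651625)·(0.489000 - 0.979000)/(-0.651625 - (0.280223)) = 0.831648; f(z_2) = 0.021933
z_3 = 0.831648 - (0.021933)·(0.831648 - 0.489000)/(0.021933 - (-0.651625)) = 0.820491; f(z_3) = 0.001690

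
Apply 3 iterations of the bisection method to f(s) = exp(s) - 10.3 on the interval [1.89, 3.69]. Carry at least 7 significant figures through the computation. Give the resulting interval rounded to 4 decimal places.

f(1.890000) = -3.680631, f(3.690000) = 29.744847 (opposite signs)
step 1: m = 2.790000, f(m) = 5.981020 > 0 → root in [1.890000, 2.790000]
step 2: m = 2.340000, f(m) = 0.081237 > 0 → root in [1.890000, 2.340000]
step 3: m = 2.115000, f(m) = -2.010414 < 0 → root in [2.115000, 2.340000]

[2.1150, 2.3400]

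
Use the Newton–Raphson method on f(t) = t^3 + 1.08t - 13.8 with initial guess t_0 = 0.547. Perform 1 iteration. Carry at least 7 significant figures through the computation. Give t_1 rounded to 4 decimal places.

Newton update: t ← t − f(t)/f'(t).
f'(t) = 3t^2 + 1.08
t_0 = 0.547000: f = -13.045573, f' = 1.977627 → t_1 = 0.547000 - (-13.045573)/(1.977627) = 7.143579

7.1436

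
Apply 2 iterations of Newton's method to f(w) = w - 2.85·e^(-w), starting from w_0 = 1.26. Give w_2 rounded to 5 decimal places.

1.02375

Newton update: w ← w − f(w)/f'(w).
f'(w) = 1 + 2.85·e^(-w)
w_0 = 1.260000: f = 0.451586, f' = 1.808414 → w_1 = 1.260000 - (0.451586)/(1.808414) = 1.010286
w_1 = 1.010286: f = -0.027441, f' = 2.037727 → w_2 = 1.010286 - (-0.027441)/(2.037727) = 1.023753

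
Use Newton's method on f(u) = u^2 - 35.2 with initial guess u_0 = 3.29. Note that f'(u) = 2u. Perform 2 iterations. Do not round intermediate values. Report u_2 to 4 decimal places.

6.0135

u_0 = 3.290000: f = -24.375900, f' = 6.580000 → u_1 = 3.290000 - (-24.375900)/(6.580000) = 6.994544
u_1 = 6.994544: f = 13.723647, f' = 13.989088 → u_2 = 6.994544 - (13.723647)/(13.989088) = 6.013519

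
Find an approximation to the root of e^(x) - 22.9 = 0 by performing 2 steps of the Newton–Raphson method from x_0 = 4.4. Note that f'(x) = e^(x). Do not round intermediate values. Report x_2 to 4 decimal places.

3.2581

x_0 = 4.400000: f = 58.550869, f' = 81.450869 → x_1 = 4.400000 - (58.550869)/(81.450869) = 3.681151
x_1 = 3.681151: f = 16.792057, f' = 39.692057 → x_2 = 3.681151 - (16.792057)/(39.692057) = 3.258093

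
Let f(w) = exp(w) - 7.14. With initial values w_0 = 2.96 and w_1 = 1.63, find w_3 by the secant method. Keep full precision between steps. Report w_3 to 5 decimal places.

f(w_0) = 12.157972, f(w_1) = -2.036125
w_2 = 1.630000 - (-2.036125)·(1.630000 - 2.960000)/(-2.036125 - (12.157972)) = 1.820787; f(w_2) = -0.963284
w_3 = 1.820787 - (-0.963284)·(1.820787 - 1.630000)/(-0.963284 - (-2.036125)) = 1.992091; f(w_3) = 0.190843

1.99209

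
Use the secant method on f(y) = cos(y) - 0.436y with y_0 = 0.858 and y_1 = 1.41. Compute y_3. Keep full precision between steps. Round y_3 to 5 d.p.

f(y_0) = 0.279864, f(y_1) = -0.454656
y_2 = 1.410000 - (-0.454656)·(1.410000 - 0.858000)/(-0.454656 - (0.279864)) = 1.068321; f(y_2) = 0.015808
y_3 = 1.068321 - (0.015808)·(1.068321 - 1.410000)/(0.015808 - (-0.454656)) = 1.079802; f(y_3) = 0.000709

1.07980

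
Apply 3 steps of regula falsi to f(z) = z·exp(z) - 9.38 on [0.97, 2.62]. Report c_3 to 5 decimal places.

1.60097

f(0.970000) = -6.821194, f(2.620000) = 26.607596
step 1: c = 1.306685, f(c) = -4.553226 < 0 → new bracket [1.306685, 2.620000]
step 2: c = 1.498587, f(c) = -2.673284 < 0 → new bracket [1.498587, 2.620000]
step 3: c = 1.600970, f(c) = -1.442654 < 0 → new bracket [1.600970, 2.620000]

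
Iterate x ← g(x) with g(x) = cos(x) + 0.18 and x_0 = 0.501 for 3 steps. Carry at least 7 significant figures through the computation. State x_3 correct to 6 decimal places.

x_1 = g(0.501000) = 1.057103
x_2 = g(1.057103) = 0.671398
x_3 = g(0.671398) = 0.962953

0.962953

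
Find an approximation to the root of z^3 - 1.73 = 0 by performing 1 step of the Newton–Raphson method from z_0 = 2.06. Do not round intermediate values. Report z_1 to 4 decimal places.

f'(z) = 3z^2
z_0 = 2.060000: f = 7.011816, f' = 12.730800 → z_1 = 2.060000 - (7.011816)/(12.730800) = 1.509224

1.5092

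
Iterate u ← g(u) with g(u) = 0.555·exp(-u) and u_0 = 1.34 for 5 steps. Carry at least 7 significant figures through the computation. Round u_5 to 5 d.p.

u_1 = g(1.340000) = 0.145324
u_2 = g(0.145324) = 0.479932
u_3 = g(0.479932) = 0.343448
u_4 = g(0.343448) = 0.393673
u_5 = g(0.393673) = 0.374389

0.37439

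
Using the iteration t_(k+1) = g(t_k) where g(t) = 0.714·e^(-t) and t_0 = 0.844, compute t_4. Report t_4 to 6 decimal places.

0.468070

t_1 = g(0.844000) = 0.307011
t_2 = g(0.307011) = 0.525249
t_3 = g(0.525249) = 0.422265
t_4 = g(0.422265) = 0.468070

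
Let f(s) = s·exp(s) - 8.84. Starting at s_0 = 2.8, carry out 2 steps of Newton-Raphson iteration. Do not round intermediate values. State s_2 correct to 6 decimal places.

f'(s) = (s + 1)·exp(s)
s_0 = 2.800000: f = 37.205011, f' = 62.489658 → s_1 = 2.800000 - (37.205011)/(62.489658) = 2.204621
s_1 = 2.204621: f = 11.148899, f' = 29.055716 → s_2 = 2.204621 - (11.148899)/(29.055716) = 1.820914

1.820914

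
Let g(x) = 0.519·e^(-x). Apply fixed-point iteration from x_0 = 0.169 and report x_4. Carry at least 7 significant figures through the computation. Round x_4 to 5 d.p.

x_1 = g(0.169000) = 0.438300
x_2 = g(0.438300) = 0.334824
x_3 = g(0.334824) = 0.371326
x_4 = g(0.371326) = 0.358016

0.35802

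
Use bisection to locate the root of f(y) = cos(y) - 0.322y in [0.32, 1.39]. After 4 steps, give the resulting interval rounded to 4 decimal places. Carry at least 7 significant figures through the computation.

[1.1225, 1.1894]

f(0.320000) = 0.846195, f(1.390000) = -0.267767 (opposite signs)
step 1: m = 0.855000, f(m) = 0.380909 > 0 → root in [0.855000, 1.390000]
step 2: m = 1.122500, f(m) = 0.071986 > 0 → root in [1.122500, 1.390000]
step 3: m = 1.256250, f(m) = -0.095127 < 0 → root in [1.122500, 1.256250]
step 4: m = 1.189375, f(m) = -0.010739 < 0 → root in [1.122500, 1.189375]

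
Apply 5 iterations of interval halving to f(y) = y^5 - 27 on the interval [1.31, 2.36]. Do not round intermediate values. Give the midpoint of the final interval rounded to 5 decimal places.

1.91703

f(1.310000) = -23.142051, f(2.360000) = 46.208248 (opposite signs)
step 1: m = 1.835000, f(m) = -6.194395 < 0 → root in [1.835000, 2.360000]
step 2: m = 2.097500, f(m) = 13.598487 > 0 → root in [1.835000, 2.097500]
step 3: m = 1.966250, f(m) = 2.389600 > 0 → root in [1.835000, 1.966250]
step 4: m = 1.900625, f(m) = -2.198258 < 0 → root in [1.900625, 1.966250]
step 5: m = 1.933438, f(m) = 0.017844 > 0 → root in [1.900625, 1.933438]
Midpoint of [1.900625, 1.933438] = 1.917031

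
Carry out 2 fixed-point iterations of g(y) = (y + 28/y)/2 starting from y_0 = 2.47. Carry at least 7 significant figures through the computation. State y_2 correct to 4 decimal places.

y_1 = g(2.470000) = 6.903016
y_2 = g(6.903016) = 5.479607

5.4796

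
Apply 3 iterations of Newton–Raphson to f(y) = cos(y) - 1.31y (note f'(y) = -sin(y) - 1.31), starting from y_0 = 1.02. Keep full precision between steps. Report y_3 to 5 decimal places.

0.62089

y_0 = 1.020000: f = -0.812834, f' = -2.162108 → y_1 = 1.020000 - (-0.812834)/(-2.162108) = 0.644055
y_1 = 0.644055: f = -0.044044, f' = -1.910443 → y_2 = 0.644055 - (-0.044044)/(-1.910443) = 0.621000
y_2 = 0.621000: f = -0.000214, f' = -1.891849 → y_3 = 0.621000 - (-0.000214)/(-1.891849) = 0.620887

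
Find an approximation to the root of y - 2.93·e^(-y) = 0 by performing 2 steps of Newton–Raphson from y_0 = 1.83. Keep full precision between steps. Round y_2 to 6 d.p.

Newton update: y ← y − f(y)/f'(y).
f'(y) = 1 + 2.93·e^(-y)
y_0 = 1.830000: f = 1.359988, f' = 1.470012 → y_1 = 1.830000 - (1.359988)/(1.470012) = 0.904845
y_1 = 0.904845: f = -0.280646, f' = 2.185491 → y_2 = 0.904845 - (-0.280646)/(2.185491) = 1.033258

1.033258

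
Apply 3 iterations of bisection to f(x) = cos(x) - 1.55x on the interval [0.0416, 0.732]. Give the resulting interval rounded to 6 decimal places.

f(0.041600) = 0.934655, f(0.732000) = -0.390761 (opposite signs)
step 1: m = 0.386800, f(m) = 0.326581 > 0 → root in [0.386800, 0.732000]
step 2: m = 0.559400, f(m) = -0.019496 < 0 → root in [0.386800, 0.559400]
step 3: m = 0.473100, f(m) = 0.156855 > 0 → root in [0.473100, 0.559400]

[0.473100, 0.559400]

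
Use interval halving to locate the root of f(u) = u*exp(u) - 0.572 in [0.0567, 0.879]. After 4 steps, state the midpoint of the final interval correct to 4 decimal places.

f(0.056700) = -0.511992, f(0.879000) = 1.545063 (opposite signs)
step 1: m = 0.467850, f(m) = 0.174950 > 0 → root in [0.056700, 0.467850]
step 2: m = 0.262275, f(m) = -0.231073 < 0 → root in [0.262275, 0.467850]
step 3: m = 0.365062, f(m) = -0.046089 < 0 → root in [0.365062, 0.467850]
step 4: m = 0.416456, f(m) = 0.059588 > 0 → root in [0.365062, 0.416456]
Midpoint of [0.365062, 0.416456] = 0.390759

0.3908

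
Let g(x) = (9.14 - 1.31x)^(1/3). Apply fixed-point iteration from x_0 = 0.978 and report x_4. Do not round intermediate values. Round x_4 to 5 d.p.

1.88253

x_1 = g(0.978000) = 1.988165
x_2 = g(1.988165) = 1.869647
x_3 = g(1.869647) = 1.884337
x_4 = g(1.884337) = 1.882529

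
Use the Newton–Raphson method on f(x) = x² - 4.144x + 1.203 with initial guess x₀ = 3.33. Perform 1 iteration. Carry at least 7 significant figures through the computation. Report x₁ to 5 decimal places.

3.92921

Newton update: x ← x − f(x)/f'(x).
f'(x) = 2x - 4.144
x_0 = 3.330000: f = -1.507620, f' = 2.516000 → x_1 = 3.330000 - (-1.507620)/(2.516000) = 3.929213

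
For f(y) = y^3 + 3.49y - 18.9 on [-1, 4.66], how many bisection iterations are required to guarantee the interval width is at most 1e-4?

16

Initial width b − a = 4.66 − -1 = 5.660000.
After n steps the width is (b−a)/2^n; need (b−a)/2^n ≤ 1e-4.
So n ≥ log₂(5.660000/1e-4) = log₂(56600.0000) ≈ 15.7885.
Hence n = 16.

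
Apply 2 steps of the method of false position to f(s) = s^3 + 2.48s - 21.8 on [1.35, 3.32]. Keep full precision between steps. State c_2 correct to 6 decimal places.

2.410493

f(1.350000) = -15.991625, f(3.320000) = 23.027968
step 1: c = 2.157376, f(c) = -6.408687 < 0 → new bracket [2.157376, 3.320000]
step 2: c = 2.410493, f(c) = -1.815874 < 0 → new bracket [2.410493, 3.320000]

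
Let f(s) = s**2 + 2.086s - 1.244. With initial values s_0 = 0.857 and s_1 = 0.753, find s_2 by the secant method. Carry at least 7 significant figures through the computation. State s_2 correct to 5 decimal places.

0.51118

Secant update: s_(k+1) = s_k − f(s_k)·(s_k − s_(k-1))/(f(s_k) − f(s_(k-1))).
f(s_0) = 1.278151, f(s_1) = 0.893767
s_2 = 0.753000 - (0.893767)·(0.753000 - 0.857000)/(0.893767 - (1.278151)) = 0.511180; f(s_2) = 0.083626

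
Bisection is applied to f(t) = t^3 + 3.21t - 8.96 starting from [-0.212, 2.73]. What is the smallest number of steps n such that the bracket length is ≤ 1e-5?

Initial width b − a = 2.73 − -0.212 = 2.942000.
After n steps the width is (b−a)/2^n; need (b−a)/2^n ≤ 1e-5.
So n ≥ log₂(2.942000/1e-5) = log₂(294200.0000) ≈ 18.1664.
Hence n = 19.

19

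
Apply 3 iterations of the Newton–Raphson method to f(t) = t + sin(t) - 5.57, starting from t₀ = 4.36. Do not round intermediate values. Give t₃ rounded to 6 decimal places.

Newton update: t ← t − f(t)/f'(t).
f'(t) = 1 + cos(t)
t_0 = 4.360000: f = -2.148551, f' = 0.654859 → t_1 = 4.360000 - (-2.148551)/(0.654859) = 7.640936
t_1 = 7.640936: f = 3.048328, f' = 1.211437 → t_2 = 7.640936 - (3.048328)/(1.211437) = 5.124646
t_2 = 5.124646: f = -1.361573, f' = 1.400678 → t_3 = 5.124646 - (-1.361573)/(1.400678) = 6.096727

6.096727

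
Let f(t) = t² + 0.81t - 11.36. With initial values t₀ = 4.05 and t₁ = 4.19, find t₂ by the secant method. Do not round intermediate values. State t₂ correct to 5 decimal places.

3.13033

f(t_0) = 8.323000, f(t_1) = 9.590000
t_2 = 4.190000 - (9.590000)·(4.190000 - 4.050000)/(9.590000 - (8.323000)) = 3.130331; f(t_2) = 0.974544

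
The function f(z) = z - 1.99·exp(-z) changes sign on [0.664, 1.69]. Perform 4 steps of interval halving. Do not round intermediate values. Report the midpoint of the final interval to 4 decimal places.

f(0.664000) = -0.360428, f(1.690000) = 1.322806 (opposite signs)
step 1: m = 1.177000, f(m) = 0.563678 > 0 → root in [0.664000, 1.177000]
step 2: m = 0.920500, f(m) = 0.127844 > 0 → root in [0.664000, 0.920500]
step 3: m = 0.792250, f(m) = -0.108871 < 0 → root in [0.792250, 0.920500]
step 4: m = 0.856375, f(m) = 0.011224 > 0 → root in [0.792250, 0.856375]
Midpoint of [0.792250, 0.856375] = 0.824313

0.8243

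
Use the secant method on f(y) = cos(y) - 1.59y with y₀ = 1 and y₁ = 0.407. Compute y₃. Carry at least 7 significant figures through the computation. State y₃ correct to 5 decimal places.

0.53989

Secant update: y_(k+1) = y_k − f(y_k)·(y_k − y_(k-1))/(f(y_k) − f(y_(k-1))).
f(y_0) = -1.049698, f(y_1) = 0.271183
y_2 = 0.407000 - (0.271183)·(0.407000 - 1.000000)/(0.271183 - (-1.049698)) = 0.528746; f(y_2) = 0.022735
y_3 = 0.528746 - (0.022735)·(0.528746 - 0.407000)/(0.022735 - (0.271183)) = 0.539886; f(y_3) = -0.000652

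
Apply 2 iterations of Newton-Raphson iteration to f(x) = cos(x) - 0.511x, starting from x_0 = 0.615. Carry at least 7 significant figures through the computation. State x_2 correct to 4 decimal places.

f'(x) = -sin(x) - 0.511
x_0 = 0.615000: f = 0.502508, f' = -1.087959 → x_1 = 0.615000 - (0.502508)/(-1.087959) = 1.076882
x_1 = 1.076882: f = -0.076211, f' = -1.391484 → x_2 = 1.076882 - (-0.076211)/(-1.391484) = 1.022113

1.0221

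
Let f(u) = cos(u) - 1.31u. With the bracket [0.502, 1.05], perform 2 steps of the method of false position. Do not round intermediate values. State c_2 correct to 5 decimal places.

f(0.502000) = 0.219002, f(1.050000) = -0.877929
step 1: c = 0.611408, f(c) = 0.017896 > 0 → new bracket [0.611408, 1.050000]
step 2: c = 0.620170, f(c) = 0.001357 > 0 → new bracket [0.620170, 1.050000]

0.62017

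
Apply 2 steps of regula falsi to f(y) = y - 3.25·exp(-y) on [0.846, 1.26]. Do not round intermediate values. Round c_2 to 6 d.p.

f(0.846000) = -0.548666, f(1.260000) = 0.338124
step 1: c = 1.102146, f(c) = 0.022634 > 0 → new bracket [0.846000, 1.102146]
step 2: c = 1.091998, f(c) = 0.001475 > 0 → new bracket [0.846000, 1.091998]

1.091998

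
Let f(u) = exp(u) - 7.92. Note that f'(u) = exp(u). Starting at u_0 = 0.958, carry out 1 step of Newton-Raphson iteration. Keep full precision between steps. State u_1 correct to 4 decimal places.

Newton update: u ← u − f(u)/f'(u).
u_0 = 0.958000: f = -5.313522, f' = 2.606478 → u_1 = 0.958000 - (-5.313522)/(2.606478) = 2.996583

2.9966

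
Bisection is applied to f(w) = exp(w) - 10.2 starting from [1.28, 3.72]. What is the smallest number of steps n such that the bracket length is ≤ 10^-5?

18

Initial width b − a = 3.72 − 1.28 = 2.440000.
After n steps the width is (b−a)/2^n; need (b−a)/2^n ≤ 10^-5.
So n ≥ log₂(2.440000/10^-5) = log₂(244000.0000) ≈ 17.8965.
Hence n = 18.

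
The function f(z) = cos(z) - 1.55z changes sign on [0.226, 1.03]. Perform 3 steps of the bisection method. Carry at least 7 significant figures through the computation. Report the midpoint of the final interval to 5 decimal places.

f(0.226000) = 0.624271, f(1.030000) = -1.081681 (opposite signs)
step 1: m = 0.628000, f(m) = -0.164196 < 0 → root in [0.226000, 0.628000]
step 2: m = 0.427000, f(m) = 0.248362 > 0 → root in [0.427000, 0.628000]
step 3: m = 0.527500, f(m) = 0.046443 > 0 → root in [0.527500, 0.628000]
Midpoint of [0.527500, 0.628000] = 0.577750

0.57775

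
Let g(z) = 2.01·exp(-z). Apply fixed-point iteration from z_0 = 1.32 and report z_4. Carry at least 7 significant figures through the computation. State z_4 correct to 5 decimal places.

z_1 = g(1.320000) = 0.536942
z_2 = g(0.536942) = 1.174911
z_3 = g(1.174911) = 0.620781
z_4 = g(0.620781) = 1.080424

1.08042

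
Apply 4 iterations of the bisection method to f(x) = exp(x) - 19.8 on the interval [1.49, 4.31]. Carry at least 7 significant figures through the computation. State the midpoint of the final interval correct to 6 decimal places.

2.988125

f(1.490000) = -15.362904, f(4.310000) = 54.640489 (opposite signs)
step 1: m = 2.900000, f(m) = -1.625855 < 0 → root in [2.900000, 4.310000]
step 2: m = 3.605000, f(m) = 16.981684 > 0 → root in [2.900000, 3.605000]
step 3: m = 3.252500, f(m) = 6.054896 > 0 → root in [2.900000, 3.252500]
step 4: m = 3.076250, f(m) = 1.876961 > 0 → root in [2.900000, 3.076250]
Midpoint of [2.900000, 3.076250] = 2.988125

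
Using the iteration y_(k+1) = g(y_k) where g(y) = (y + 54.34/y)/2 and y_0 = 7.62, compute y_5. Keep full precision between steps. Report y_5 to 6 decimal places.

y_1 = g(7.620000) = 7.375617
y_2 = g(7.375617) = 7.371568
y_3 = g(7.371568) = 7.371567
y_4 = g(7.371567) = 7.371567
y_5 = g(7.371567) = 7.371567

7.371567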